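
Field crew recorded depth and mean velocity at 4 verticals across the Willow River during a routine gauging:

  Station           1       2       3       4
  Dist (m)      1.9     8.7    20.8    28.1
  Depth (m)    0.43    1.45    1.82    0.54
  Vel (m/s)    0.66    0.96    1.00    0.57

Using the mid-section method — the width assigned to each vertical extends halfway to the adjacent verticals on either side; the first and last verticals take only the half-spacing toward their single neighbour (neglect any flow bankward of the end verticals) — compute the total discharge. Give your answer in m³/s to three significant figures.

32.9 m³/s

w_1 = (8.7 − 1.9)/2 = 3.4 m; q_1 = 0.66 × 0.43 × 3.4 = 0.9649 m³/s
w_2 = (20.8 − 1.9)/2 = 9.45 m; q_2 = 0.96 × 1.45 × 9.45 = 13.15 m³/s
w_3 = (28.1 − 8.7)/2 = 9.7 m; q_3 = 1.00 × 1.82 × 9.7 = 17.65 m³/s
w_4 = (28.1 − 20.8)/2 = 3.65 m; q_4 = 0.57 × 0.54 × 3.65 = 1.123 m³/s
Q = Σ qᵢ = 32.90 m³/s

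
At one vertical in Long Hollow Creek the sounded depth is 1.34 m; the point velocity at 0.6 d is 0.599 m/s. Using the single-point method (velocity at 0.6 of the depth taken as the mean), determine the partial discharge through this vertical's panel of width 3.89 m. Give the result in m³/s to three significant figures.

v̄ = v₀.₆ = 0.599 m/s
q = v̄ × d × w = 0.5990 × 1.34 × 3.89 = 3.122 m³/s

3.12 m³/s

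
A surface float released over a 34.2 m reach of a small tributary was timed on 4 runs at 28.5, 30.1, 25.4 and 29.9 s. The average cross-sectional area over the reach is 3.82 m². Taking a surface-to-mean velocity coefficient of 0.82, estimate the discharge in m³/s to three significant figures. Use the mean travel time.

t̄ = (28.5 + 30.1 + 25.4 + 29.9) / 4 = 28.475 s
v_surface = L / t̄ = 34.2 / 28.475 = 1.201 m/s
v_mean = 0.82 × 1.201 = 0.9849 m/s
Q = A × v_mean = 3.82 × 0.9849 = 3.762 m³/s

3.76 m³/s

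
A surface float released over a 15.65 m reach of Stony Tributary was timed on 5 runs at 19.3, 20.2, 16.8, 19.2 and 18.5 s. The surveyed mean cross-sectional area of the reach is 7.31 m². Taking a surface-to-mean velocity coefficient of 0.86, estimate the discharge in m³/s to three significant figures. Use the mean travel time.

t̄ = (19.3 + 20.2 + 16.8 + 19.2 + 18.5) / 5 = 18.8 s
v_surface = L / t̄ = 15.65 / 18.8 = 0.8324 m/s
v_mean = 0.86 × 0.8324 = 0.7159 m/s
Q = A × v_mean = 7.31 × 0.7159 = 5.233 m³/s

5.23 m³/s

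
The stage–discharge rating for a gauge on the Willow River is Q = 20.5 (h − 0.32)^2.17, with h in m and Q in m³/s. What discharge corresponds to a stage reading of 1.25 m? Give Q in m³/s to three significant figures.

Q = 20.5 × (1.25 − 0.32)^2.17 = 20.5 × 0.93^2.17 = 17.51 m³/s

17.5 m³/s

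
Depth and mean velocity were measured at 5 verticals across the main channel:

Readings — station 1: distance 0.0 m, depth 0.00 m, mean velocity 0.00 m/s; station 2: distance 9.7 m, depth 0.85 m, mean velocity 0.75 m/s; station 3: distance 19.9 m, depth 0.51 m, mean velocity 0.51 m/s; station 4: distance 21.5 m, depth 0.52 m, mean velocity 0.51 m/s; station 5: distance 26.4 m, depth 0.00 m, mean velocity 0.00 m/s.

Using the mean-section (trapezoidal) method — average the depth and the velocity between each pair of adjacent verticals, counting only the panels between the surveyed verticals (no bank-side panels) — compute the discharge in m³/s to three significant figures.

Panel 1-2: Δb = 9.7 m, d̄ = (0.00+0.85)/2 = 0.425, v̄ = (0.00+0.75)/2 = 0.375 → q = 9.7×0.425×0.375 = 1.546 m³/s
Panel 2-3: Δb = 10.2 m, d̄ = (0.85+0.51)/2 = 0.68, v̄ = (0.75+0.51)/2 = 0.63 → q = 10.2×0.68×0.63 = 4.370 m³/s
Panel 3-4: Δb = 1.6 m, d̄ = (0.51+0.52)/2 = 0.515, v̄ = (0.51+0.51)/2 = 0.51 → q = 1.6×0.515×0.51 = 0.4202 m³/s
Panel 4-5: Δb = 4.9 m, d̄ = (0.52+0.00)/2 = 0.26, v̄ = (0.51+0.00)/2 = 0.255 → q = 4.9×0.26×0.255 = 0.3249 m³/s
Q = Σ q = 6.661 m³/s

6.66 m³/s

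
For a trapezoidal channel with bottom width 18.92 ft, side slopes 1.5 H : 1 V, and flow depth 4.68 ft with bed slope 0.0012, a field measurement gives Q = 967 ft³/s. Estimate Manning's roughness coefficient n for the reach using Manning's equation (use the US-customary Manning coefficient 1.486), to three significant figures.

0.0146

A = (b + z·y)·y = (18.92 + 1.5×4.68)×4.68 = 121.4 ft²
P = b + 2y√(1+z²) = 18.92 + 2×4.68×√(1+1.5²) = 35.79 ft
R = A/P = 121.4/35.79 = 3.392 ft
n = (1.486/Q)·A·R^(2/3)·S^(1/2) = (1.486/967) × 121.4 × 2.257 × 0.03464 = 0.01459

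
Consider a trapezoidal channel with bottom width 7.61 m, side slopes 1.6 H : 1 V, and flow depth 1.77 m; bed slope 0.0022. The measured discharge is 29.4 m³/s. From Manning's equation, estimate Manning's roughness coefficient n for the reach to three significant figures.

A = (b + z·y)·y = (7.61 + 1.6×1.77)×1.77 = 18.48 m²
P = b + 2y√(1+z²) = 7.61 + 2×1.77×√(1+1.6²) = 14.29 m
R = A/P = 18.48/14.29 = 1.293 m
n = (1/Q)·A·R^(2/3)·S^(1/2) = (1/29.4) × 18.48 × 1.187 × 0.04690 = 0.03500

0.0350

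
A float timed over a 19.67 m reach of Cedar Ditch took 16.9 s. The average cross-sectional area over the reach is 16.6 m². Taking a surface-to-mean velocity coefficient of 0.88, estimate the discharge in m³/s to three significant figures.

v_surface = L / t̄ = 19.67 / 16.9 = 1.164 m/s
v_mean = 0.88 × 1.164 = 1.024 m/s
Q = A × v_mean = 16.6 × 1.024 = 17.00 m³/s

17.0 m³/s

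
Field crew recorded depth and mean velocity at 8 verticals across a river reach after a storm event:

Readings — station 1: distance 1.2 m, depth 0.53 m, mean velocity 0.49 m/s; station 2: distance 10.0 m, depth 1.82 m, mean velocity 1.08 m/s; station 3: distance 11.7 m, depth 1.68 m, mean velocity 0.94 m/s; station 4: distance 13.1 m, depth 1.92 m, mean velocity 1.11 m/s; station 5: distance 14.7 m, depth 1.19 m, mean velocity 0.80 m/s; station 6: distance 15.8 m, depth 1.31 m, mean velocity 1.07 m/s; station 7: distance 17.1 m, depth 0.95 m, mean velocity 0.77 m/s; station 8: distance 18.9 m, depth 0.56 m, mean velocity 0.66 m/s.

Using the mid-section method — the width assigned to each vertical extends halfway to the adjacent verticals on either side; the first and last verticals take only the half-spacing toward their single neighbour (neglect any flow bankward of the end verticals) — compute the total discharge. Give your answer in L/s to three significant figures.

w_1 = (10.0 − 1.2)/2 = 4.4 m; q_1 = 0.49 × 0.53 × 4.4 = 1.143 m³/s
w_2 = (11.7 − 1.2)/2 = 5.25 m; q_2 = 1.08 × 1.82 × 5.25 = 10.32 m³/s
w_3 = (13.1 − 10.0)/2 = 1.55 m; q_3 = 0.94 × 1.68 × 1.55 = 2.448 m³/s
w_4 = (14.7 − 11.7)/2 = 1.5 m; q_4 = 1.11 × 1.92 × 1.5 = 3.197 m³/s
w_5 = (15.8 − 13.1)/2 = 1.35 m; q_5 = 0.80 × 1.19 × 1.35 = 1.285 m³/s
w_6 = (17.1 − 14.7)/2 = 1.2 m; q_6 = 1.07 × 1.31 × 1.2 = 1.682 m³/s
w_7 = (18.9 − 15.8)/2 = 1.55 m; q_7 = 0.77 × 0.95 × 1.55 = 1.134 m³/s
w_8 = (18.9 − 17.1)/2 = 0.9 m; q_8 = 0.66 × 0.56 × 0.9 = 0.3326 m³/s
Q = Σ qᵢ = 21.54 m³/s
= 21.54 × 1000 = 21540 L/s

21500 L/s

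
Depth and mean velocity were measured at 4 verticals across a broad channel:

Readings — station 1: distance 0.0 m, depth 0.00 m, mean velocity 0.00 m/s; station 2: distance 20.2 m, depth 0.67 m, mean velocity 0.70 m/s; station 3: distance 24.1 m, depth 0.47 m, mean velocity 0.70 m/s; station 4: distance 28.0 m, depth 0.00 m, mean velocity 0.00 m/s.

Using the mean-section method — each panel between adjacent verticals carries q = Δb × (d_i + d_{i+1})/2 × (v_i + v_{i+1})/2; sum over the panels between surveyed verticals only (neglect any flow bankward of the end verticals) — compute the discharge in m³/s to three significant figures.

Panel 1-2: Δb = 20.2 m, d̄ = (0.00+0.67)/2 = 0.335, v̄ = (0.00+0.70)/2 = 0.35 → q = 20.2×0.335×0.35 = 2.368 m³/s
Panel 2-3: Δb = 3.9 m, d̄ = (0.67+0.47)/2 = 0.57, v̄ = (0.70+0.70)/2 = 0.7 → q = 3.9×0.57×0.7 = 1.556 m³/s
Panel 3-4: Δb = 3.9 m, d̄ = (0.47+0.00)/2 = 0.235, v̄ = (0.70+0.00)/2 = 0.35 → q = 3.9×0.235×0.35 = 0.3208 m³/s
Q = Σ q = 4.245 m³/s

4.25 m³/s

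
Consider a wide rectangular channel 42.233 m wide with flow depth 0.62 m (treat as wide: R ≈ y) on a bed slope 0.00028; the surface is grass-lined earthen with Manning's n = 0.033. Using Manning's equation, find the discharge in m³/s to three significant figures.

A = b·y = 42.233 × 0.62 = 26.18 m²
Wide channel: R ≈ y = 0.62 m
Q = (1/n)·A·R^(2/3)·S^(1/2) = (1/0.033) × 26.18 × 0.6200^(2/3) × 0.00028^(1/2) = 9.654 m³/s

9.65 m³/s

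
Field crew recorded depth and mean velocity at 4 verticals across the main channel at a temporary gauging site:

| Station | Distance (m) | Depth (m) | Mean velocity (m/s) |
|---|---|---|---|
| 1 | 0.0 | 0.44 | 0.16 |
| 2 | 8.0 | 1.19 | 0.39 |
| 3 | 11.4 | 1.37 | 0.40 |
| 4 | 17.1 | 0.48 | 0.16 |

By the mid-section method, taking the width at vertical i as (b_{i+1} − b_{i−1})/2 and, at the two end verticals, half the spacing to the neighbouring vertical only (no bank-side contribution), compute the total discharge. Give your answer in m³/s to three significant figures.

w_1 = (8.0 − 0.0)/2 = 4 m; q_1 = 0.16 × 0.44 × 4 = 0.2816 m³/s
w_2 = (11.4 − 0.0)/2 = 5.7 m; q_2 = 0.39 × 1.19 × 5.7 = 2.645 m³/s
w_3 = (17.1 − 8.0)/2 = 4.55 m; q_3 = 0.40 × 1.37 × 4.55 = 2.493 m³/s
w_4 = (17.1 − 11.4)/2 = 2.85 m; q_4 = 0.16 × 0.48 × 2.85 = 0.2189 m³/s
Q = Σ qᵢ = 5.639 m³/s

5.64 m³/s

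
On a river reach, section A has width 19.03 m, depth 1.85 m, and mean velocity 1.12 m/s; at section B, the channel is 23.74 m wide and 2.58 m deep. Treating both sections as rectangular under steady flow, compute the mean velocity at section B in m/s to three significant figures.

0.644 m/s

Q = A₁V₁ = (19.03×1.85) × 1.12 = 39.43 m³/s
A₂ = 23.74 × 2.58 = 61.25 m²
V₂ = Q/A₂ = 39.43/61.25 = 0.6438 m/s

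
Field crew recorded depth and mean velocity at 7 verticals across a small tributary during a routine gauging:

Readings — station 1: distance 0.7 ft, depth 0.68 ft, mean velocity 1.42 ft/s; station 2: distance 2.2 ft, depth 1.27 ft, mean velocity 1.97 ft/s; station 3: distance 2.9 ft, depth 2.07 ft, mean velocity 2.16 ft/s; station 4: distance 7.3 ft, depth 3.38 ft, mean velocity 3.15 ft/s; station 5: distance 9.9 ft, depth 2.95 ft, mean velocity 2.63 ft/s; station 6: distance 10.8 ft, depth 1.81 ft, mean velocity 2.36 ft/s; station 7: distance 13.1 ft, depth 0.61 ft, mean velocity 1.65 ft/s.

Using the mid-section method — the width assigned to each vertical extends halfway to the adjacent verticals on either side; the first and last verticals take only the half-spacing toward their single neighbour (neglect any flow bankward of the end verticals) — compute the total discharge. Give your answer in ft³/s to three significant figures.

w_1 = (2.2 − 0.7)/2 = 0.75 ft; q_1 = 1.42 × 0.68 × 0.75 = 0.7242 ft³/s
w_2 = (2.9 − 0.7)/2 = 1.1 ft; q_2 = 1.97 × 1.27 × 1.1 = 2.752 ft³/s
w_3 = (7.3 − 2.2)/2 = 2.55 ft; q_3 = 2.16 × 2.07 × 2.55 = 11.40 ft³/s
w_4 = (9.9 − 2.9)/2 = 3.5 ft; q_4 = 3.15 × 3.38 × 3.5 = 37.26 ft³/s
w_5 = (10.8 − 7.3)/2 = 1.75 ft; q_5 = 2.63 × 2.95 × 1.75 = 13.58 ft³/s
w_6 = (13.1 − 9.9)/2 = 1.6 ft; q_6 = 2.36 × 1.81 × 1.6 = 6.835 ft³/s
w_7 = (13.1 − 10.8)/2 = 1.15 ft; q_7 = 1.65 × 0.61 × 1.15 = 1.157 ft³/s
Q = Σ qᵢ = 73.71 ft³/s

73.7 ft³/s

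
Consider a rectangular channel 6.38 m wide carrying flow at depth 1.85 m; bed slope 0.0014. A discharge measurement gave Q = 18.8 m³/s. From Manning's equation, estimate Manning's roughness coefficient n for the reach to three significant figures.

A = b·y = 6.38 × 1.85 = 11.80 m²
P = b + 2y = 6.38 + 2×1.85 = 10.08 m
R = A/P = 11.80/10.08 = 1.171 m
n = (1/Q)·A·R^(2/3)·S^(1/2) = (1/18.8) × 11.80 × 1.111 × 0.03742 = 0.02610

0.0261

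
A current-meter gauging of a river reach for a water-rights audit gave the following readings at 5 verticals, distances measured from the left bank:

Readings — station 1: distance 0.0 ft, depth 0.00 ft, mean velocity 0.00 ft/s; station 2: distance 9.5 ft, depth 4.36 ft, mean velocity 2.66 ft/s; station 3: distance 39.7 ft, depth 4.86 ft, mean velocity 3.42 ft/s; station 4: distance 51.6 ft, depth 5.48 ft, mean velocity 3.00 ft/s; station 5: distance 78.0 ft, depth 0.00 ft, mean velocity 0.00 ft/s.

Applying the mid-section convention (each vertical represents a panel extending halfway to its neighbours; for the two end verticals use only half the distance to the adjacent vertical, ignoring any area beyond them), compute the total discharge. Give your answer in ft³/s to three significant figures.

895 ft³/s

w_2 = (39.7 − 0.0)/2 = 19.85 ft; q_2 = 2.66 × 4.36 × 19.85 = 230.2 ft³/s
w_3 = (51.6 − 9.5)/2 = 21.05 ft; q_3 = 3.42 × 4.86 × 21.05 = 349.9 ft³/s
w_4 = (78.0 − 39.7)/2 = 19.15 ft; q_4 = 3.00 × 5.48 × 19.15 = 314.8 ft³/s
Stations 1, 5 contribute zero (depth or velocity is 0).
Q = Σ qᵢ = 894.9 ft³/s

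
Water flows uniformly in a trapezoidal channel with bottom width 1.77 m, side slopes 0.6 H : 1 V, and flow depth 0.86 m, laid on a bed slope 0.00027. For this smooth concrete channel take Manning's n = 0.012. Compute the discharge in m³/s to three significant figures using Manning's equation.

A = (b + z·y)·y = (1.77 + 0.6×0.86)×0.86 = 1.966 m²
P = b + 2y√(1+z²) = 1.77 + 2×0.86×√(1+0.6²) = 3.776 m
R = A/P = 1.966/3.776 = 0.5207 m
Q = (1/n)·A·R^(2/3)·S^(1/2) = (1/0.012) × 1.966 × 0.5207^(2/3) × 0.00027^(1/2) = 1.742 m³/s

1.74 m³/s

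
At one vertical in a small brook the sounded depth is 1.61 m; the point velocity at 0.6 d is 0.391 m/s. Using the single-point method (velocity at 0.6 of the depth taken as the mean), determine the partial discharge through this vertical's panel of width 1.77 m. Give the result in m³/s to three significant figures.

1.11 m³/s

v̄ = v₀.₆ = 0.391 m/s
q = v̄ × d × w = 0.3910 × 1.61 × 1.77 = 1.114 m³/s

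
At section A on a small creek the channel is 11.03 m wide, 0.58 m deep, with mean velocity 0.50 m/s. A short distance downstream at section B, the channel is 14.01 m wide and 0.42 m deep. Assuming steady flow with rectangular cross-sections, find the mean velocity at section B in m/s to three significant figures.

0.544 m/s

Q = A₁V₁ = (11.03×0.58) × 0.50 = 3.199 m³/s
A₂ = 14.01 × 0.42 = 5.884 m²
V₂ = Q/A₂ = 3.199/5.884 = 0.5436 m/s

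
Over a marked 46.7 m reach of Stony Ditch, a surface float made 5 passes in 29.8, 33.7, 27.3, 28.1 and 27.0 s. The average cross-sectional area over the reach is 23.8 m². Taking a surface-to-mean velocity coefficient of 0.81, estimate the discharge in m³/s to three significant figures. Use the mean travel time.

t̄ = (29.8 + 33.7 + 27.3 + 28.1 + 27.0) / 5 = 29.18 s
v_surface = L / t̄ = 46.7 / 29.18 = 1.600 m/s
v_mean = 0.81 × 1.600 = 1.296 m/s
Q = A × v_mean = 23.8 × 1.296 = 30.85 m³/s

30.9 m³/s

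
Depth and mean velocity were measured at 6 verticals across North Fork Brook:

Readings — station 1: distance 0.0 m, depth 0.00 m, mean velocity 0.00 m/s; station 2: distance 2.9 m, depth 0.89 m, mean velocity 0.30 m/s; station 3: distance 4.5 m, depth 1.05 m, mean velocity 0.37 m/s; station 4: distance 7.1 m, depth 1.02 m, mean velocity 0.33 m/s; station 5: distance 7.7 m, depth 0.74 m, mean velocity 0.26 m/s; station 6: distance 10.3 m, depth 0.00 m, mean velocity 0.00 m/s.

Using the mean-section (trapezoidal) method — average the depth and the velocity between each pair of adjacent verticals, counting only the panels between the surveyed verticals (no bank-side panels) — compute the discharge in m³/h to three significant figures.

6970 m³/h

Panel 1-2: Δb = 2.9 m, d̄ = (0.00+0.89)/2 = 0.445, v̄ = (0.00+0.30)/2 = 0.15 → q = 2.9×0.445×0.15 = 0.1936 m³/s
Panel 2-3: Δb = 1.6 m, d̄ = (0.89+1.05)/2 = 0.97, v̄ = (0.30+0.37)/2 = 0.335 → q = 1.6×0.97×0.335 = 0.5199 m³/s
Panel 3-4: Δb = 2.6 m, d̄ = (1.05+1.02)/2 = 1.035, v̄ = (0.37+0.33)/2 = 0.35 → q = 2.6×1.035×0.35 = 0.9419 m³/s
Panel 4-5: Δb = 0.6 m, d̄ = (1.02+0.74)/2 = 0.88, v̄ = (0.33+0.26)/2 = 0.295 → q = 0.6×0.88×0.295 = 0.1558 m³/s
Panel 5-6: Δb = 2.6 m, d̄ = (0.74+0.00)/2 = 0.37, v̄ = (0.26+0.00)/2 = 0.13 → q = 2.6×0.37×0.13 = 0.1251 m³/s
Q = Σ q = 1.936 m³/s
= 1.936 × 3600 = 6970 m³/h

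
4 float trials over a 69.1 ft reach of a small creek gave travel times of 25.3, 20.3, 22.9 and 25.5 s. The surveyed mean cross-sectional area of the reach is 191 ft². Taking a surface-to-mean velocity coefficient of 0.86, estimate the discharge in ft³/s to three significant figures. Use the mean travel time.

483 ft³/s

t̄ = (25.3 + 20.3 + 22.9 + 25.5) / 4 = 23.5 s
v_surface = L / t̄ = 69.1 / 23.5 = 2.940 ft/s
v_mean = 0.86 × 2.940 = 2.529 ft/s
Q = A × v_mean = 191 × 2.529 = 483.0 ft³/s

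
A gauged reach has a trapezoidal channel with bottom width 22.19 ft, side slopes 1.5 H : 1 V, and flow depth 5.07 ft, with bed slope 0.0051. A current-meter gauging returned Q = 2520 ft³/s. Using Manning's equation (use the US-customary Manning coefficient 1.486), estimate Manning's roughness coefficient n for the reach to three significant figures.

A = (b + z·y)·y = (22.19 + 1.5×5.07)×5.07 = 151.1 ft²
P = b + 2y√(1+z²) = 22.19 + 2×5.07×√(1+1.5²) = 40.47 ft
R = A/P = 151.1/40.47 = 3.733 ft
n = (1.486/Q)·A·R^(2/3)·S^(1/2) = (1.486/2520) × 151.1 × 2.406 × 0.07141 = 0.01531

0.0153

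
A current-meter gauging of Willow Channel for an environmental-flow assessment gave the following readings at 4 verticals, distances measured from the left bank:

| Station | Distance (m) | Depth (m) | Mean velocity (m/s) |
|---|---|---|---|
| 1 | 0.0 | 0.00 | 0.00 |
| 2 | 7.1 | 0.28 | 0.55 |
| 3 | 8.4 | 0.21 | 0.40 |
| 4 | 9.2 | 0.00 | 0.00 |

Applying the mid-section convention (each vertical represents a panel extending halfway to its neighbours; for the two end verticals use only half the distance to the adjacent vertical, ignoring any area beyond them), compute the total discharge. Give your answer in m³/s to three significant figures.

w_2 = (8.4 − 0.0)/2 = 4.2 m; q_2 = 0.55 × 0.28 × 4.2 = 0.6468 m³/s
w_3 = (9.2 − 7.1)/2 = 1.05 m; q_3 = 0.40 × 0.21 × 1.05 = 0.08820 m³/s
Stations 1, 4 contribute zero (depth or velocity is 0).
Q = Σ qᵢ = 0.7350 m³/s

0.735 m³/s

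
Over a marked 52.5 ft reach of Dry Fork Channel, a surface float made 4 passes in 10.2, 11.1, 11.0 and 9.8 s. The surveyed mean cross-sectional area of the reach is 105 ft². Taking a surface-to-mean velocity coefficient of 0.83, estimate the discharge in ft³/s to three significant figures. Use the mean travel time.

t̄ = (10.2 + 11.1 + 11.0 + 9.8) / 4 = 10.525 s
v_surface = L / t̄ = 52.5 / 10.525 = 4.988 ft/s
v_mean = 0.83 × 4.988 = 4.140 ft/s
Q = A × v_mean = 105 × 4.140 = 434.7 ft³/s

435 ft³/s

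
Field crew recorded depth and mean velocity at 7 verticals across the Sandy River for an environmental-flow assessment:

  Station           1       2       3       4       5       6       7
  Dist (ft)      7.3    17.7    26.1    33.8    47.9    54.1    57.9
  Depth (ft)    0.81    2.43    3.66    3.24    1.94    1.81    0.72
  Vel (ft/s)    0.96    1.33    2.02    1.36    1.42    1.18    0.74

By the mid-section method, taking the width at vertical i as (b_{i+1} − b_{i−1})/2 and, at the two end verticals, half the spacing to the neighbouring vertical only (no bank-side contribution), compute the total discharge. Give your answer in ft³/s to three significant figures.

182 ft³/s

w_1 = (17.7 − 7.3)/2 = 5.2 ft; q_1 = 0.96 × 0.81 × 5.2 = 4.044 ft³/s
w_2 = (26.1 − 7.3)/2 = 9.4 ft; q_2 = 1.33 × 2.43 × 9.4 = 30.38 ft³/s
w_3 = (33.8 − 17.7)/2 = 8.05 ft; q_3 = 2.02 × 3.66 × 8.05 = 59.52 ft³/s
w_4 = (47.9 − 26.1)/2 = 10.9 ft; q_4 = 1.36 × 3.24 × 10.9 = 48.03 ft³/s
w_5 = (54.1 − 33.8)/2 = 10.15 ft; q_5 = 1.42 × 1.94 × 10.15 = 27.96 ft³/s
w_6 = (57.9 − 47.9)/2 = 5 ft; q_6 = 1.18 × 1.81 × 5 = 10.68 ft³/s
w_7 = (57.9 − 54.1)/2 = 1.9 ft; q_7 = 0.74 × 0.72 × 1.9 = 1.012 ft³/s
Q = Σ qᵢ = 181.6 ft³/s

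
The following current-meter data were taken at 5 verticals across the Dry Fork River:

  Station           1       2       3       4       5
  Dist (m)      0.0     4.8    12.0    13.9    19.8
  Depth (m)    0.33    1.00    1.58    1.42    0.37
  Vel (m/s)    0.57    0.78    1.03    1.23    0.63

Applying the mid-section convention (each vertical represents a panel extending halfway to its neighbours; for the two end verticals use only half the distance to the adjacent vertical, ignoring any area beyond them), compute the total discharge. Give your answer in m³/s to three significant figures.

20.0 m³/s

w_1 = (4.8 − 0.0)/2 = 2.4 m; q_1 = 0.57 × 0.33 × 2.4 = 0.4514 m³/s
w_2 = (12.0 − 0.0)/2 = 6 m; q_2 = 0.78 × 1.00 × 6 = 4.680 m³/s
w_3 = (13.9 − 4.8)/2 = 4.55 m; q_3 = 1.03 × 1.58 × 4.55 = 7.405 m³/s
w_4 = (19.8 − 12.0)/2 = 3.9 m; q_4 = 1.23 × 1.42 × 3.9 = 6.812 m³/s
w_5 = (19.8 − 13.9)/2 = 2.95 m; q_5 = 0.63 × 0.37 × 2.95 = 0.6876 m³/s
Q = Σ qᵢ = 20.04 m³/s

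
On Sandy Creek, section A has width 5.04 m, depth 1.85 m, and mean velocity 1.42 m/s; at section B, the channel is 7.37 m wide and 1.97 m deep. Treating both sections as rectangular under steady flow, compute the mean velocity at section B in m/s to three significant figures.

0.912 m/s

Q = A₁V₁ = (5.04×1.85) × 1.42 = 13.24 m³/s
A₂ = 7.37 × 1.97 = 14.52 m²
V₂ = Q/A₂ = 13.24/14.52 = 0.9119 m/s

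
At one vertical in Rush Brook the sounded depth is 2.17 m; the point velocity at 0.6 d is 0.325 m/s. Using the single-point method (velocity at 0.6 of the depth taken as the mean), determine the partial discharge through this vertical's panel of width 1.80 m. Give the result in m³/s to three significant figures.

1.27 m³/s

v̄ = v₀.₆ = 0.325 m/s
q = v̄ × d × w = 0.3250 × 2.17 × 1.80 = 1.269 m³/s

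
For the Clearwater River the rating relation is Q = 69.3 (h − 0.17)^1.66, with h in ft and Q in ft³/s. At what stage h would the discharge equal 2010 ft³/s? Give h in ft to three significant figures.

7.77 ft

h − h₀ = (Q/C)^(1/b) = (2010/69.3)^(1/1.66) = 7.603 ft
h = 0.17 + 7.603 = 7.773 ft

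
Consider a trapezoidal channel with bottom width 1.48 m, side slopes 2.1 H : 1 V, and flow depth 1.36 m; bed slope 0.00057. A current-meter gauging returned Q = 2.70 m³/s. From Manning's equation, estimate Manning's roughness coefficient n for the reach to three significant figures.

0.0432

A = (b + z·y)·y = (1.48 + 2.1×1.36)×1.36 = 5.897 m²
P = b + 2y√(1+z²) = 1.48 + 2×1.36×√(1+2.1²) = 7.807 m
R = A/P = 5.897/7.807 = 0.7554 m
n = (1/Q)·A·R^(2/3)·S^(1/2) = (1/2.70) × 5.897 × 0.8294 × 0.02387 = 0.04325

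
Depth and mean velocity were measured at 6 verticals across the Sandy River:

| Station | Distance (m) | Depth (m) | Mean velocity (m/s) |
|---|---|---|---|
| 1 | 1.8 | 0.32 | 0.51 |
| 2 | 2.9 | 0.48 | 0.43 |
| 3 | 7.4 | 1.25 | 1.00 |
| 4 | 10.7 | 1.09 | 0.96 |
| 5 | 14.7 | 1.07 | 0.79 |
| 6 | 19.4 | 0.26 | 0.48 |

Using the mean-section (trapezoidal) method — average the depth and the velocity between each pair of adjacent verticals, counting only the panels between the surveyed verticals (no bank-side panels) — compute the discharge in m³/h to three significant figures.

Panel 1-2: Δb = 1.1 m, d̄ = (0.32+0.48)/2 = 0.4, v̄ = (0.51+0.43)/2 = 0.47 → q = 1.1×0.4×0.47 = 0.2068 m³/s
Panel 2-3: Δb = 4.5 m, d̄ = (0.48+1.25)/2 = 0.865, v̄ = (0.43+1.00)/2 = 0.715 → q = 4.5×0.865×0.715 = 2.783 m³/s
Panel 3-4: Δb = 3.3 m, d̄ = (1.25+1.09)/2 = 1.17, v̄ = (1.00+0.96)/2 = 0.98 → q = 3.3×1.17×0.98 = 3.784 m³/s
Panel 4-5: Δb = 4 m, d̄ = (1.09+1.07)/2 = 1.08, v̄ = (0.96+0.79)/2 = 0.875 → q = 4×1.08×0.875 = 3.780 m³/s
Panel 5-6: Δb = 4.7 m, d̄ = (1.07+0.26)/2 = 0.665, v̄ = (0.79+0.48)/2 = 0.635 → q = 4.7×0.665×0.635 = 1.985 m³/s
Q = Σ q = 12.54 m³/s
= 12.54 × 3600 = 45140 m³/h

45100 m³/h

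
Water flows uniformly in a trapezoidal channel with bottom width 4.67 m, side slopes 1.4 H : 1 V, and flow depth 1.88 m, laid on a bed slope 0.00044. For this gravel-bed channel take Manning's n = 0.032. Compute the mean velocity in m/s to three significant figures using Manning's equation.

0.753 m/s

A = (b + z·y)·y = (4.67 + 1.4×1.88)×1.88 = 13.73 m²
P = b + 2y√(1+z²) = 4.67 + 2×1.88×√(1+1.4²) = 11.14 m
R = A/P = 13.73/11.14 = 1.232 m
Q = (1/n)·A·R^(2/3)·S^(1/2) = (1/0.032) × 13.73 × 1.232^(2/3) × 0.00044^(1/2) = 10.34 m³/s
V = Q/A = 10.34/13.73 = 0.7535 m/s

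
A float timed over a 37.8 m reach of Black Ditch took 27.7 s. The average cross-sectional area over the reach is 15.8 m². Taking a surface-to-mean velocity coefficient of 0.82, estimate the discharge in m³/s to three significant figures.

v_surface = L / t̄ = 37.8 / 27.7 = 1.365 m/s
v_mean = 0.82 × 1.365 = 1.119 m/s
Q = A × v_mean = 15.8 × 1.119 = 17.68 m³/s

17.7 m³/s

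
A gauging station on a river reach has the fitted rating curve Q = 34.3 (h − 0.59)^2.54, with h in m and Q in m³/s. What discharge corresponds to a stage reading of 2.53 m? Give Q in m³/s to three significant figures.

185 m³/s

Q = 34.3 × (2.53 − 0.59)^2.54 = 34.3 × 1.94^2.54 = 184.6 m³/s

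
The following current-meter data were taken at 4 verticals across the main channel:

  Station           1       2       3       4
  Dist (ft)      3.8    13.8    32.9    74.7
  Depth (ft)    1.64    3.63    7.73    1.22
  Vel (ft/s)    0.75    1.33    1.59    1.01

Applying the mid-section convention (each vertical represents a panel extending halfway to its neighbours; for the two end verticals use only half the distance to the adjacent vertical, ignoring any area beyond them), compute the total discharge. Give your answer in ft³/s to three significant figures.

476 ft³/s

w_1 = (13.8 − 3.8)/2 = 5 ft; q_1 = 0.75 × 1.64 × 5 = 6.150 ft³/s
w_2 = (32.9 − 3.8)/2 = 14.55 ft; q_2 = 1.33 × 3.63 × 14.55 = 70.25 ft³/s
w_3 = (74.7 − 13.8)/2 = 30.45 ft; q_3 = 1.59 × 7.73 × 30.45 = 374.3 ft³/s
w_4 = (74.7 − 32.9)/2 = 20.9 ft; q_4 = 1.01 × 1.22 × 20.9 = 25.75 ft³/s
Q = Σ qᵢ = 476.4 ft³/s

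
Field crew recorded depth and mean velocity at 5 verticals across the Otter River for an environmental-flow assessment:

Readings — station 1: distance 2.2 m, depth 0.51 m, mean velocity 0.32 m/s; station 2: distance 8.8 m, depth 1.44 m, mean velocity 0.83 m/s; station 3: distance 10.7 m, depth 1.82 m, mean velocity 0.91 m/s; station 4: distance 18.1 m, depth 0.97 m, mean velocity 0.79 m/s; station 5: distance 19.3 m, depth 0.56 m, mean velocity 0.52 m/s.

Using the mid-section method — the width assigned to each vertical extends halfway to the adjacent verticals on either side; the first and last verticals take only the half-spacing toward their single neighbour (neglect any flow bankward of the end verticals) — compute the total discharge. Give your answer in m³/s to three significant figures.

w_1 = (8.8 − 2.2)/2 = 3.3 m; q_1 = 0.32 × 0.51 × 3.3 = 0.5386 m³/s
w_2 = (10.7 − 2.2)/2 = 4.25 m; q_2 = 0.83 × 1.44 × 4.25 = 5.080 m³/s
w_3 = (18.1 − 8.8)/2 = 4.65 m; q_3 = 0.91 × 1.82 × 4.65 = 7.701 m³/s
w_4 = (19.3 − 10.7)/2 = 4.3 m; q_4 = 0.79 × 0.97 × 4.3 = 3.295 m³/s
w_5 = (19.3 − 18.1)/2 = 0.6 m; q_5 = 0.52 × 0.56 × 0.6 = 0.1747 m³/s
Q = Σ qᵢ = 16.79 m³/s

16.8 m³/s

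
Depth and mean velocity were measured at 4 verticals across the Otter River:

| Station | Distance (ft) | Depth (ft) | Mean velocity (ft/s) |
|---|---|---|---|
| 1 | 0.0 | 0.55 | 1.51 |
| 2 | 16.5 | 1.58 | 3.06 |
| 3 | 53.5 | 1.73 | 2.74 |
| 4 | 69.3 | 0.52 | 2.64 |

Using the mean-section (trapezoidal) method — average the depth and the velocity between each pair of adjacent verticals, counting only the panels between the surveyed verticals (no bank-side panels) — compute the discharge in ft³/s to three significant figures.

Panel 1-2: Δb = 16.5 ft, d̄ = (0.55+1.58)/2 = 1.065, v̄ = (1.51+3.06)/2 = 2.285 → q = 16.5×1.065×2.285 = 40.15 ft³/s
Panel 2-3: Δb = 37 ft, d̄ = (1.58+1.73)/2 = 1.655, v̄ = (3.06+2.74)/2 = 2.9 → q = 37×1.655×2.9 = 177.6 ft³/s
Panel 3-4: Δb = 15.8 ft, d̄ = (1.73+0.52)/2 = 1.125, v̄ = (2.74+2.64)/2 = 2.69 → q = 15.8×1.125×2.69 = 47.81 ft³/s
Q = Σ q = 265.5 ft³/s

266 ft³/s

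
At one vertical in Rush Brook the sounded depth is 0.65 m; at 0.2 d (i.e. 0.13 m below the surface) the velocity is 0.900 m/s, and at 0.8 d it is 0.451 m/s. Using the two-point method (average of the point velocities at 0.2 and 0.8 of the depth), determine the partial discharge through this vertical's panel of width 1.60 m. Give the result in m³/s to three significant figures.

0.703 m³/s

v̄ = (0.900 + 0.451) / 2 = 0.6755 m/s
q = v̄ × d × w = 0.6755 × 0.65 × 1.60 = 0.7025 m³/s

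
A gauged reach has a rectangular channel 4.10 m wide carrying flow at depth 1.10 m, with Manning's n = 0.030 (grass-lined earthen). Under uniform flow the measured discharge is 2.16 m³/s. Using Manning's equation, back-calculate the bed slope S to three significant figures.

A = b·y = 4.10 × 1.10 = 4.510 m²
P = b + 2y = 4.10 + 2×1.10 = 6.300 m
R = A/P = 4.510/6.300 = 0.7159 m
S = (Q·n / (1·A·R^(2/3)))² = (2.16×0.030 / (1×4.510×0.8002))² = 0.0003224

0.000322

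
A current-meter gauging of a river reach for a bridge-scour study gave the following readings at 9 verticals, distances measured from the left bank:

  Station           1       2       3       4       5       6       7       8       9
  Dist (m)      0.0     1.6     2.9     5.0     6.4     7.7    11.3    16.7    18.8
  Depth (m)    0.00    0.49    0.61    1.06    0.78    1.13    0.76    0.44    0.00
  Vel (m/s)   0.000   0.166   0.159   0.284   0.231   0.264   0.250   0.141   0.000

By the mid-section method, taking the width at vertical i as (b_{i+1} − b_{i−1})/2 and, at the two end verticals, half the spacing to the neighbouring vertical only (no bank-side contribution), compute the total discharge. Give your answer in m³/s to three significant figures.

2.87 m³/s

w_2 = (2.9 − 0.0)/2 = 1.45 m; q_2 = 0.166 × 0.49 × 1.45 = 0.1179 m³/s
w_3 = (5.0 − 1.6)/2 = 1.7 m; q_3 = 0.159 × 0.61 × 1.7 = 0.1649 m³/s
w_4 = (6.4 − 2.9)/2 = 1.75 m; q_4 = 0.284 × 1.06 × 1.75 = 0.5268 m³/s
w_5 = (7.7 − 5.0)/2 = 1.35 m; q_5 = 0.231 × 0.78 × 1.35 = 0.2432 m³/s
w_6 = (11.3 − 6.4)/2 = 2.45 m; q_6 = 0.264 × 1.13 × 2.45 = 0.7309 m³/s
w_7 = (16.7 − 7.7)/2 = 4.5 m; q_7 = 0.250 × 0.76 × 4.5 = 0.8550 m³/s
w_8 = (18.8 − 11.3)/2 = 3.75 m; q_8 = 0.141 × 0.44 × 3.75 = 0.2327 m³/s
Stations 1, 9 contribute zero (depth or velocity is 0).
Q = Σ qᵢ = 2.871 m³/s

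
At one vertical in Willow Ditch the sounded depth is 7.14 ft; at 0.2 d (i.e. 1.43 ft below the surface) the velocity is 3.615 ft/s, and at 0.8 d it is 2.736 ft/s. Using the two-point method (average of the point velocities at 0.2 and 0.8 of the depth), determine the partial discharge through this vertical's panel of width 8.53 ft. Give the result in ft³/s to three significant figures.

193 ft³/s

v̄ = (3.615 + 2.736) / 2 = 3.176 ft/s
q = v̄ × d × w = 3.176 × 7.14 × 8.53 = 193.4 ft³/s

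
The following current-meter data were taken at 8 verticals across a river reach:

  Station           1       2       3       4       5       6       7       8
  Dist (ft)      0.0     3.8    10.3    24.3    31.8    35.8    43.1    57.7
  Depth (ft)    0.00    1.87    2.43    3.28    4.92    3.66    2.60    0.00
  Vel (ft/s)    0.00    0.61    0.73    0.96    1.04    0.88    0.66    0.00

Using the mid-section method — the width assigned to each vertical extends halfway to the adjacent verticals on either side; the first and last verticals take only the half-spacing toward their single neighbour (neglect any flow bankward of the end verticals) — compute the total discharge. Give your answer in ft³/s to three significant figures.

124 ft³/s

w_2 = (10.3 − 0.0)/2 = 5.15 ft; q_2 = 0.61 × 1.87 × 5.15 = 5.875 ft³/s
w_3 = (24.3 − 3.8)/2 = 10.25 ft; q_3 = 0.73 × 2.43 × 10.25 = 18.18 ft³/s
w_4 = (31.8 − 10.3)/2 = 10.75 ft; q_4 = 0.96 × 3.28 × 10.75 = 33.85 ft³/s
w_5 = (35.8 − 24.3)/2 = 5.75 ft; q_5 = 1.04 × 4.92 × 5.75 = 29.42 ft³/s
w_6 = (43.1 − 31.8)/2 = 5.65 ft; q_6 = 0.88 × 3.66 × 5.65 = 18.20 ft³/s
w_7 = (57.7 − 35.8)/2 = 10.95 ft; q_7 = 0.66 × 2.60 × 10.95 = 18.79 ft³/s
Stations 1, 8 contribute zero (depth or velocity is 0).
Q = Σ qᵢ = 124.3 ft³/s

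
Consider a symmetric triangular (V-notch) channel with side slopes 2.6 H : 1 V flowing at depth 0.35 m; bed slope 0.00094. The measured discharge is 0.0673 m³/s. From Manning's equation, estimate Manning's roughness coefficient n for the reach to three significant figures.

0.0434

A = z·y² = 2.6×0.35² = 0.3185 m²
P = 2y√(1+z²) = 2×0.35×√(1+2.6²) = 1.950 m
R = A/P = 0.3185/1.950 = 0.1633 m
n = (1/Q)·A·R^(2/3)·S^(1/2) = (1/0.0673) × 0.3185 × 0.2988 × 0.03066 = 0.04336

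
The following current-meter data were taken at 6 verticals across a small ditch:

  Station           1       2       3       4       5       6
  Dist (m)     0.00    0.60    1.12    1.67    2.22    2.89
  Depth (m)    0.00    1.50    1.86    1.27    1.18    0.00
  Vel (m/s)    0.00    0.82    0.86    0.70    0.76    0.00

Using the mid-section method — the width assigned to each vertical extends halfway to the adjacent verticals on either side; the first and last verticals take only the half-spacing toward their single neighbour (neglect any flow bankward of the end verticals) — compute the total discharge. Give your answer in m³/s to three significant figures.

2.58 m³/s

w_2 = (1.12 − 0.00)/2 = 0.56 m; q_2 = 0.82 × 1.50 × 0.56 = 0.6888 m³/s
w_3 = (1.67 − 0.60)/2 = 0.535 m; q_3 = 0.86 × 1.86 × 0.535 = 0.8558 m³/s
w_4 = (2.22 − 1.12)/2 = 0.55 m; q_4 = 0.70 × 1.27 × 0.55 = 0.4890 m³/s
w_5 = (2.89 − 1.67)/2 = 0.61 m; q_5 = 0.76 × 1.18 × 0.61 = 0.5470 m³/s
Stations 1, 6 contribute zero (depth or velocity is 0).
Q = Σ qᵢ = 2.581 m³/s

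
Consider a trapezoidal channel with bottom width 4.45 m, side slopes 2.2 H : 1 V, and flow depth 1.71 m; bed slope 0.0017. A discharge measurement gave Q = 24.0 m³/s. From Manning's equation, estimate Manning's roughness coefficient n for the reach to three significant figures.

0.0258

A = (b + z·y)·y = (4.45 + 2.2×1.71)×1.71 = 14.04 m²
P = b + 2y√(1+z²) = 4.45 + 2×1.71×√(1+2.2²) = 12.71 m
R = A/P = 14.04/12.71 = 1.104 m
n = (1/Q)·A·R^(2/3)·S^(1/2) = (1/24.0) × 14.04 × 1.068 × 0.04123 = 0.02578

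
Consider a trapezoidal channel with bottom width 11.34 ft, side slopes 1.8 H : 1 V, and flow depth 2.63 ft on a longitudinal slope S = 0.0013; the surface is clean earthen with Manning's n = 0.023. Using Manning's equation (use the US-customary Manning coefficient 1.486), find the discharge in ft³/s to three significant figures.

151 ft³/s

A = (b + z·y)·y = (11.34 + 1.8×2.63)×2.63 = 42.27 ft²
P = b + 2y√(1+z²) = 11.34 + 2×2.63×√(1+1.8²) = 22.17 ft
R = A/P = 42.27/22.17 = 1.907 ft
Q = (1.486/n)·A·R^(2/3)·S^(1/2) = (1.486/0.023) × 42.27 × 1.907^(2/3) × 0.0013^(1/2) = 151.4 ft³/s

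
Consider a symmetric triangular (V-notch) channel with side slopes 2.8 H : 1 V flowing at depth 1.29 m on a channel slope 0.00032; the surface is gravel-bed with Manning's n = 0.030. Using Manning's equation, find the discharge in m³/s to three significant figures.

A = z·y² = 2.8×1.29² = 4.659 m²
P = 2y√(1+z²) = 2×1.29×√(1+2.8²) = 7.671 m
R = A/P = 4.659/7.671 = 0.6074 m
Q = (1/n)·A·R^(2/3)·S^(1/2) = (1/0.030) × 4.659 × 0.6074^(2/3) × 0.00032^(1/2) = 1.993 m³/s

1.99 m³/s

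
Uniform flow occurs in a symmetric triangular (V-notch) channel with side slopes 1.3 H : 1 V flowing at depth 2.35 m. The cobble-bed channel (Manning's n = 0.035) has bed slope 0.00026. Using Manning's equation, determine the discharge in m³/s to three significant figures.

A = z·y² = 1.3×2.35² = 7.179 m²
P = 2y√(1+z²) = 2×2.35×√(1+1.3²) = 7.709 m
R = A/P = 7.179/7.709 = 0.9313 m
Q = (1/n)·A·R^(2/3)·S^(1/2) = (1/0.035) × 7.179 × 0.9313^(2/3) × 0.00026^(1/2) = 3.154 m³/s

3.15 m³/s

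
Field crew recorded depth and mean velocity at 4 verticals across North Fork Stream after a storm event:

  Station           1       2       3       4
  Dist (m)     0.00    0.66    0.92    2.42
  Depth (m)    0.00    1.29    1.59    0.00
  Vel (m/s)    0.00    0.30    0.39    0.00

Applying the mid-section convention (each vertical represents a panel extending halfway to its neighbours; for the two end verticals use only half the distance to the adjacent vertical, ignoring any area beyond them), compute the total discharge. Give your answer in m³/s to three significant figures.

0.724 m³/s

w_2 = (0.92 − 0.00)/2 = 0.46 m; q_2 = 0.30 × 1.29 × 0.46 = 0.1780 m³/s
w_3 = (2.42 − 0.66)/2 = 0.88 m; q_3 = 0.39 × 1.59 × 0.88 = 0.5457 m³/s
Stations 1, 4 contribute zero (depth or velocity is 0).
Q = Σ qᵢ = 0.7237 m³/s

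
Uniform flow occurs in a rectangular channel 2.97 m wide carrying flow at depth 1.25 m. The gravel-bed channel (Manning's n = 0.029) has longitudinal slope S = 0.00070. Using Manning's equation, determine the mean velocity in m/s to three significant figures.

A = b·y = 2.97 × 1.25 = 3.713 m²
P = b + 2y = 2.97 + 2×1.25 = 5.470 m
R = A/P = 3.713/5.470 = 0.6787 m
Q = (1/n)·A·R^(2/3)·S^(1/2) = (1/0.029) × 3.713 × 0.6787^(2/3) × 0.00070^(1/2) = 2.616 m³/s
V = Q/A = 2.616/3.713 = 0.7046 m/s

0.705 m/s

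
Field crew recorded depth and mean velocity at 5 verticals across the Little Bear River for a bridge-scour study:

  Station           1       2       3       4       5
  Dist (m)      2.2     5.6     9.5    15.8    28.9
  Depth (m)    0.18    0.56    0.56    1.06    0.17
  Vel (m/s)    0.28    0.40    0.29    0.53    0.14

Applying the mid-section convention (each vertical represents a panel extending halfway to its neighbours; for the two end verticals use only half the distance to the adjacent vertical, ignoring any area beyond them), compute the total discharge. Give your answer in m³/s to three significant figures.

w_1 = (5.6 − 2.2)/2 = 1.7 m; q_1 = 0.28 × 0.18 × 1.7 = 0.08568 m³/s
w_2 = (9.5 − 2.2)/2 = 3.65 m; q_2 = 0.40 × 0.56 × 3.65 = 0.8176 m³/s
w_3 = (15.8 − 5.6)/2 = 5.1 m; q_3 = 0.29 × 0.56 × 5.1 = 0.8282 m³/s
w_4 = (28.9 − 9.5)/2 = 9.7 m; q_4 = 0.53 × 1.06 × 9.7 = 5.449 m³/s
w_5 = (28.9 − 15.8)/2 = 6.55 m; q_5 = 0.14 × 0.17 × 6.55 = 0.1559 m³/s
Q = Σ qᵢ = 7.337 m³/s

7.34 m³/s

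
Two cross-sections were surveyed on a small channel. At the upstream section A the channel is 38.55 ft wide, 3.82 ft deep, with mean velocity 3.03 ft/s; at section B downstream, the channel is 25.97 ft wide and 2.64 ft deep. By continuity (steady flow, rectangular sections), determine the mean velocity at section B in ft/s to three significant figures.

6.51 ft/s

Q = A₁V₁ = (38.55×3.82) × 3.03 = 446.2 ft³/s
A₂ = 25.97 × 2.64 = 68.56 ft²
V₂ = Q/A₂ = 446.2/68.56 = 6.508 ft/s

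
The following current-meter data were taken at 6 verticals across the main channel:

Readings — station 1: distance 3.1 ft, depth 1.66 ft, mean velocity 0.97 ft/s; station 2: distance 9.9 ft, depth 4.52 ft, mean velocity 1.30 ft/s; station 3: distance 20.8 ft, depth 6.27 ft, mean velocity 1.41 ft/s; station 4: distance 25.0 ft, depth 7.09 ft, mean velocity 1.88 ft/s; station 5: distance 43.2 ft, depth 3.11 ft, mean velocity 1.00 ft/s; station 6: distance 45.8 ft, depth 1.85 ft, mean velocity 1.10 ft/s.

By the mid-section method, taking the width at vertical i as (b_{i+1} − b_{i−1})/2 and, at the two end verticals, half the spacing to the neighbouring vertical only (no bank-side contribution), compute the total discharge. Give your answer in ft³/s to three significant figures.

w_1 = (9.9 − 3.1)/2 = 3.4 ft; q_1 = 0.97 × 1.66 × 3.4 = 5.475 ft³/s
w_2 = (20.8 − 3.1)/2 = 8.85 ft; q_2 = 1.30 × 4.52 × 8.85 = 52.00 ft³/s
w_3 = (25.0 − 9.9)/2 = 7.55 ft; q_3 = 1.41 × 6.27 × 7.55 = 66.75 ft³/s
w_4 = (43.2 − 20.8)/2 = 11.2 ft; q_4 = 1.88 × 7.09 × 11.2 = 149.3 ft³/s
w_5 = (45.8 − 25.0)/2 = 10.4 ft; q_5 = 1.00 × 3.11 × 10.4 = 32.34 ft³/s
w_6 = (45.8 − 43.2)/2 = 1.3 ft; q_6 = 1.10 × 1.85 × 1.3 = 2.646 ft³/s
Q = Σ qᵢ = 308.5 ft³/s

309 ft³/s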